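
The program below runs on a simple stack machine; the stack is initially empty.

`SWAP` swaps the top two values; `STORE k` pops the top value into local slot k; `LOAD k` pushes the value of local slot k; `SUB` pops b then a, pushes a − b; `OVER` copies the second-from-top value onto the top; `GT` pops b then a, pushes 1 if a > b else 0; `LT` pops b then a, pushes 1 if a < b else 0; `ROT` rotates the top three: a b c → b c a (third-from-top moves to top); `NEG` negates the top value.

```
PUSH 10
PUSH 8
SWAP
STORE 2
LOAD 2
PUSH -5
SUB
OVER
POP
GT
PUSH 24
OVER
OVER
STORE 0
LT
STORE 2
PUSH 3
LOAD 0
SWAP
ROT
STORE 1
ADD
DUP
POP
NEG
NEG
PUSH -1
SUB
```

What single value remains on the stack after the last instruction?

PUSH 10 : [10]
PUSH 8  : [10, 8]
SWAP    : [8, 10]
STORE 2 : [8]
LOAD 2  : [8, 10]
PUSH -5 : [8, 10, -5]
SUB     : [8, 15]
OVER    : [8, 15, 8]
POP     : [8, 15]
GT      : [0]
PUSH 24 : [0, 24]
OVER    : [0, 24, 0]
OVER    : [0, 24, 0, 24]
STORE 0 : [0, 24, 0]
LT      : [0, 0]
STORE 2 : [0]
PUSH 3  : [0, 3]
LOAD 0  : [0, 3, 24]
SWAP    : [0, 24, 3]
ROT     : [24, 3, 0]
STORE 1 : [24, 3]
ADD     : [27]
DUP     : [27, 27]
POP     : [27]
NEG     : [-27]
NEG     : [27]
PUSH -1 : [27, -1]
SUB     : [28]

28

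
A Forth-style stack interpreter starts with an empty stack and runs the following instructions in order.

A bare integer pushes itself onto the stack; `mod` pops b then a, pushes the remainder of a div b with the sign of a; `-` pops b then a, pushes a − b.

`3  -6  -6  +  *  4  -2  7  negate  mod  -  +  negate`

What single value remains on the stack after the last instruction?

30

3       3
-6      3 -6
-6      3 -6 -6
+       3 -12
*       -36
4       -36 4
-2      -36 4 -2
7       -36 4 -2 7
negate  -36 4 -2 -7
mod     -36 4 -2
-       -36 6
+       -30
negate  30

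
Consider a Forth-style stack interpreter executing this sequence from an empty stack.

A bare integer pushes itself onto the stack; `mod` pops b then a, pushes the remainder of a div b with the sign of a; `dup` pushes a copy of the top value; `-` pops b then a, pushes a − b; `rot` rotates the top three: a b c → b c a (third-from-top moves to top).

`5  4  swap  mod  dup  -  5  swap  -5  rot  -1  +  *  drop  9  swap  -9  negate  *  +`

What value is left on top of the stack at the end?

5      → [5]
4      → [5, 4]
swap   → [4, 5]
mod    → [4]
dup    → [4, 4]
-      → [0]
5      → [0, 5]
swap   → [5, 0]
-5     → [5, 0, -5]
rot    → [0, -5, 5]
-1     → [0, -5, 5, -1]
+      → [0, -5, 4]
*      → [0, -20]
drop   → [0]
9      → [0, 9]
swap   → [9, 0]
-9     → [9, 0, -9]
negate → [9, 0, 9]
*      → [9, 0]
+      → [9]

9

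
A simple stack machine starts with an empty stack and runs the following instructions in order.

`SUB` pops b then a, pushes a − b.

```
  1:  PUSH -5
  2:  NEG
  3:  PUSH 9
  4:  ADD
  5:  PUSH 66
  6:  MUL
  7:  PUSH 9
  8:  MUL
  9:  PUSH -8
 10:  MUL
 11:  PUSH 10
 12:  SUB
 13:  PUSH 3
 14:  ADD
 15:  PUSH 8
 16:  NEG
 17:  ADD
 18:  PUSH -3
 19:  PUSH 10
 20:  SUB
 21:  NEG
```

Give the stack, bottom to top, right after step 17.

[-66543]

PUSH -5 → -5
NEG     → 5
PUSH 9  → 5 9
ADD     → 14
PUSH 66 → 14 66
MUL     → 924
PUSH 9  → 924 9
MUL     → 8316
PUSH -8 → 8316 -8
MUL     → -66528
PUSH 10 → -66528 10
SUB     → -66538
PUSH 3  → -66538 3
ADD     → -66535
PUSH 8  → -66535 8
NEG     → -66535 -8
ADD     → -66543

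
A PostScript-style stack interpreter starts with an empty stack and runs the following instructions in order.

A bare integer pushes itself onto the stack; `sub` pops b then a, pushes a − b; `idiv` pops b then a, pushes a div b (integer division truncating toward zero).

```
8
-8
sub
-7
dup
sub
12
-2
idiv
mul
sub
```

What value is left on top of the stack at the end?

8    : 8
-8   : 8 -8
sub  : 16
-7   : 16 -7
dup  : 16 -7 -7
sub  : 16 0
12   : 16 0 12
-2   : 16 0 12 -2
idiv : 16 0 -6
mul  : 16 0
sub  : 16

16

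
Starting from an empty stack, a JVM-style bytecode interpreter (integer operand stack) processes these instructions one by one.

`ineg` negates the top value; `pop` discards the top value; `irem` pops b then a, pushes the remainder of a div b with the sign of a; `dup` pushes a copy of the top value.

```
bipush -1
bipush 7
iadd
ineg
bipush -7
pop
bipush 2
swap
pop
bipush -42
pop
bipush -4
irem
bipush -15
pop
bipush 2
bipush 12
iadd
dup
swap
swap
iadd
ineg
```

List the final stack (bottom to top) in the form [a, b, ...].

[2, -28]

bipush -1  → -1
bipush 7   → -1 7
iadd       → 6
ineg       → -6
bipush -7  → -6 -7
pop        → -6
bipush 2   → -6 2
swap       → 2 -6
pop        → 2
bipush -42 → 2 -42
pop        → 2
bipush -4  → 2 -4
irem       → 2
bipush -15 → 2 -15
pop        → 2
bipush 2   → 2 2
bipush 12  → 2 2 12
iadd       → 2 14
dup        → 2 14 14
swap       → 2 14 14
swap       → 2 14 14
iadd       → 2 28
ineg       → 2 -28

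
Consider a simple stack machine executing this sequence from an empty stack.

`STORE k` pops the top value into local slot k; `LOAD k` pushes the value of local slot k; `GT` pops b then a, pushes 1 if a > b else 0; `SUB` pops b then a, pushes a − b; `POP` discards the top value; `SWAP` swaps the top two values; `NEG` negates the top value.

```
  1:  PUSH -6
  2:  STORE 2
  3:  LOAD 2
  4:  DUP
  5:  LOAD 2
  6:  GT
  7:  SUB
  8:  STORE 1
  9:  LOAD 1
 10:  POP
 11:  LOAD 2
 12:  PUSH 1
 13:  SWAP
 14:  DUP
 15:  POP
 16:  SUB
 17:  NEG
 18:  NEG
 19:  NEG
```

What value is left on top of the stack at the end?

PUSH -6  -6
STORE 2  (empty)
LOAD 2   -6
DUP      -6 -6
LOAD 2   -6 -6 -6
GT       -6 0
SUB      -6
STORE 1  (empty)
LOAD 1   -6
POP      (empty)
LOAD 2   -6
PUSH 1   -6 1
SWAP     1 -6
DUP      1 -6 -6
POP      1 -6
SUB      7
NEG      -7
NEG      7
NEG      -7

-7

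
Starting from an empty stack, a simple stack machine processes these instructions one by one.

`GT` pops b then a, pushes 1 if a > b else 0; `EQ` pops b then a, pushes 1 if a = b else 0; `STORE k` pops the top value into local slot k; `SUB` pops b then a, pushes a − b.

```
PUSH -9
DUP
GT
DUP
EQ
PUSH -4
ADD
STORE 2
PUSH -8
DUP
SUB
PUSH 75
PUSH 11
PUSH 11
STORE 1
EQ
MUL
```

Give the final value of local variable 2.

-3

PUSH -9 → -9
DUP     → -9 -9
GT      → 0
DUP     → 0 0
EQ      → 1
PUSH -4 → 1 -4
ADD     → -3
STORE 2 → (empty)
PUSH -8 → -8
DUP     → -8 -8
SUB     → 0
PUSH 75 → 0 75
PUSH 11 → 0 75 11
PUSH 11 → 0 75 11 11
STORE 1 → 0 75 11
EQ      → 0 0
MUL     → 0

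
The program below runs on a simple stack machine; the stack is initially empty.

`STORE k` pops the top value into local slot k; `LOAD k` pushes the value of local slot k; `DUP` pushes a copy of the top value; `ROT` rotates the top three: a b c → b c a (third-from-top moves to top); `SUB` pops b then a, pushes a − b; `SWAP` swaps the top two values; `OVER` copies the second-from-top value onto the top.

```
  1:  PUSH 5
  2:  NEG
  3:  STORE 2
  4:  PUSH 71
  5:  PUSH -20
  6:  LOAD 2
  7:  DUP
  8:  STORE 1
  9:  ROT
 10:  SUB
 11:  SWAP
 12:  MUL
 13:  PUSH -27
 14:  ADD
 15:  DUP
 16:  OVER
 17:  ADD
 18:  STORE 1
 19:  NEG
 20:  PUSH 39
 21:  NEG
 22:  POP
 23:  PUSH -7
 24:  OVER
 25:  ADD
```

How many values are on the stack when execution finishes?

PUSH 5   → [5]
NEG      → [-5]
STORE 2  → []
PUSH 71  → [71]
PUSH -20 → [71, -20]
LOAD 2   → [71, -20, -5]
DUP      → [71, -20, -5, -5]
STORE 1  → [71, -20, -5]
ROT      → [-20, -5, 71]
SUB      → [-20, -76]
SWAP     → [-76, -20]
MUL      → [1520]
PUSH -27 → [1520, -27]
ADD      → [1493]
DUP      → [1493, 1493]
OVER     → [1493, 1493, 1493]
ADD      → [1493, 2986]
STORE 1  → [1493]
NEG      → [-1493]
PUSH 39  → [-1493, 39]
NEG      → [-1493, -39]
POP      → [-1493]
PUSH -7  → [-1493, -7]
OVER     → [-1493, -7, -1493]
ADD      → [-1493, -1500]

2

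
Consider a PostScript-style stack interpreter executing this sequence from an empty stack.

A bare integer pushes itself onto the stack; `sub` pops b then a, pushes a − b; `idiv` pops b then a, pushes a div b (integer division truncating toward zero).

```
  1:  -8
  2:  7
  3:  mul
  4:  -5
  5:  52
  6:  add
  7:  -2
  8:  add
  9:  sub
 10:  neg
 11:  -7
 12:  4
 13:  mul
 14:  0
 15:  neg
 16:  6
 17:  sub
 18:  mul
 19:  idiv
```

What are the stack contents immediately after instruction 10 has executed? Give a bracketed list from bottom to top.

[101]

-8  : -8
7   : -8 7
mul : -56
-5  : -56 -5
52  : -56 -5 52
add : -56 47
-2  : -56 47 -2
add : -56 45
sub : -101
neg : 101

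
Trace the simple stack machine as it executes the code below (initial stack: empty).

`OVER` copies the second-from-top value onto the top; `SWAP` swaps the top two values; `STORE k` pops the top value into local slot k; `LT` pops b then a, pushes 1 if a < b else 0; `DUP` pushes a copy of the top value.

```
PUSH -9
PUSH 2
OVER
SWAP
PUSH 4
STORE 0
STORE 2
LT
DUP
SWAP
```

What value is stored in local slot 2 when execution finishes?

2

PUSH -9  [-9]
PUSH 2   [-9, 2]
OVER     [-9, 2, -9]
SWAP     [-9, -9, 2]
PUSH 4   [-9, -9, 2, 4]
STORE 0  [-9, -9, 2]
STORE 2  [-9, -9]
LT       [0]
DUP      [0, 0]
SWAP     [0, 0]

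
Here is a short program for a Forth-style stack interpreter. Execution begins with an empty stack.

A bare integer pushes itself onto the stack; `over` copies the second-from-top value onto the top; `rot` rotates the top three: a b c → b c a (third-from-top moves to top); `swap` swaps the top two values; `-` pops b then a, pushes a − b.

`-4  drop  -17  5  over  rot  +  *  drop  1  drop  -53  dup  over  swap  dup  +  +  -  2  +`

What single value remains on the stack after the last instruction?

-4    [-4]
drop  []
-17   [-17]
5     [-17, 5]
over  [-17, 5, -17]
rot   [5, -17, -17]
+     [5, -34]
*     [-170]
drop  []
1     [1]
drop  []
-53   [-53]
dup   [-53, -53]
over  [-53, -53, -53]
swap  [-53, -53, -53]
dup   [-53, -53, -53, -53]
+     [-53, -53, -106]
+     [-53, -159]
-     [106]
2     [106, 2]
+     [108]

108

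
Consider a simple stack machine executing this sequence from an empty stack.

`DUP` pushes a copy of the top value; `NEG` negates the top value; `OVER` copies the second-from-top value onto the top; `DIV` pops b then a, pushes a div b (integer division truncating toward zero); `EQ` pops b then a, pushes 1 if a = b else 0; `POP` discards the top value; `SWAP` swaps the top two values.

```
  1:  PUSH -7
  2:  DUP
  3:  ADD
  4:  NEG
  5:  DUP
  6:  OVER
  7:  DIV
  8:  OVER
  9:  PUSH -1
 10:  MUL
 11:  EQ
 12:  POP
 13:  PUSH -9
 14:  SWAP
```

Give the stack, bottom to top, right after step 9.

[14, 1, 14, -1]

PUSH -7 -> [-7]
DUP     -> [-7, -7]
ADD     -> [-14]
NEG     -> [14]
DUP     -> [14, 14]
OVER    -> [14, 14, 14]
DIV     -> [14, 1]
OVER    -> [14, 1, 14]
PUSH -1 -> [14, 1, 14, -1]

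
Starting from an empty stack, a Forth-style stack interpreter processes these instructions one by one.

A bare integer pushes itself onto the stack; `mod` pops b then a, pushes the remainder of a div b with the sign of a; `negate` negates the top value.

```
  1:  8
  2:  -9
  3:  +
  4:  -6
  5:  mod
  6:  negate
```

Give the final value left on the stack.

8      -> [8]
-9     -> [8, -9]
+      -> [-1]
-6     -> [-1, -6]
mod    -> [-1]
negate -> [1]

1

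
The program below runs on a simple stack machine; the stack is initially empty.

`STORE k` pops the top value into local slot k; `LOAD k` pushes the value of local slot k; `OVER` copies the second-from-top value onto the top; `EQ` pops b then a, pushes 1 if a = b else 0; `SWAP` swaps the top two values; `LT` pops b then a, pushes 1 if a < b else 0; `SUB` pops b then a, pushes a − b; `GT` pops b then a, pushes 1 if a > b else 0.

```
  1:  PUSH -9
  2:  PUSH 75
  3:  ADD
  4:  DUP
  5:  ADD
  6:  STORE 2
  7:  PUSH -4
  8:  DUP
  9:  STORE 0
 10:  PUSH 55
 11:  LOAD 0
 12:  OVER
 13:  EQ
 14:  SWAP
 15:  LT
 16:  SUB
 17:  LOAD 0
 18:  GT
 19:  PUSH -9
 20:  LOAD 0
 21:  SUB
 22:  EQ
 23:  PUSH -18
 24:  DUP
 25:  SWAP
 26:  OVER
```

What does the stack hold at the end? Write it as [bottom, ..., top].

PUSH -9   [-9]
PUSH 75   [-9, 75]
ADD       [66]
DUP       [66, 66]
ADD       [132]
STORE 2   []
PUSH -4   [-4]
DUP       [-4, -4]
STORE 0   [-4]
PUSH 55   [-4, 55]
LOAD 0    [-4, 55, -4]
OVER      [-4, 55, -4, 55]
EQ        [-4, 55, 0]
SWAP      [-4, 0, 55]
LT        [-4, 1]
SUB       [-5]
LOAD 0    [-5, -4]
GT        [0]
PUSH -9   [0, -9]
LOAD 0    [0, -9, -4]
SUB       [0, -5]
EQ        [0]
PUSH -18  [0, -18]
DUP       [0, -18, -18]
SWAP      [0, -18, -18]
OVER      [0, -18, -18, -18]

[0, -18, -18, -18]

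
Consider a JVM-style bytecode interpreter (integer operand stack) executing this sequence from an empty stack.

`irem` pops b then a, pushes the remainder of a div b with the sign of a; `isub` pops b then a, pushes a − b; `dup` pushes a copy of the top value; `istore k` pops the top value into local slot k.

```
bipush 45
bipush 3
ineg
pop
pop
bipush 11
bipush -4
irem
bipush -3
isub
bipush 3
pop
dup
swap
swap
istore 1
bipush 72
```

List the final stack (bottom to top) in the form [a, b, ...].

[6, 72]

bipush 45 → 45
bipush 3  → 45 3
ineg      → 45 -3
pop       → 45
pop       → (empty)
bipush 11 → 11
bipush -4 → 11 -4
irem      → 3
bipush -3 → 3 -3
isub      → 6
bipush 3  → 6 3
pop       → 6
dup       → 6 6
swap      → 6 6
swap      → 6 6
istore 1  → 6
bipush 72 → 6 72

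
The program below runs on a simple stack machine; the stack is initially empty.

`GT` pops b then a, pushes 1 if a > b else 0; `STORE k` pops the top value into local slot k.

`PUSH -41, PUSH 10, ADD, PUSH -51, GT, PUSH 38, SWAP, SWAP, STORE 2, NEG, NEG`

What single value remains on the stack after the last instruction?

1

PUSH -41  [-41]
PUSH 10   [-41, 10]
ADD       [-31]
PUSH -51  [-31, -51]
GT        [1]
PUSH 38   [1, 38]
SWAP      [38, 1]
SWAP      [1, 38]
STORE 2   [1]
NEG       [-1]
NEG       [1]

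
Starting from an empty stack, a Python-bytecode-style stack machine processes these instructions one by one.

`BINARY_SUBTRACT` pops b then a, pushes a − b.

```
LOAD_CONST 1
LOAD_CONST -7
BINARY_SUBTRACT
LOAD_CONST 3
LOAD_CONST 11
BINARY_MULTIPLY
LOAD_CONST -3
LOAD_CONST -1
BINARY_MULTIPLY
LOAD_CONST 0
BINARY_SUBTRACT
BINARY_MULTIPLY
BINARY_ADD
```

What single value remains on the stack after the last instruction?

107

LOAD_CONST 1     1
LOAD_CONST -7    1 -7
BINARY_SUBTRACT  8
LOAD_CONST 3     8 3
LOAD_CONST 11    8 3 11
BINARY_MULTIPLY  8 33
LOAD_CONST -3    8 33 -3
LOAD_CONST -1    8 33 -3 -1
BINARY_MULTIPLY  8 33 3
LOAD_CONST 0     8 33 3 0
BINARY_SUBTRACT  8 33 3
BINARY_MULTIPLY  8 99
BINARY_ADD       107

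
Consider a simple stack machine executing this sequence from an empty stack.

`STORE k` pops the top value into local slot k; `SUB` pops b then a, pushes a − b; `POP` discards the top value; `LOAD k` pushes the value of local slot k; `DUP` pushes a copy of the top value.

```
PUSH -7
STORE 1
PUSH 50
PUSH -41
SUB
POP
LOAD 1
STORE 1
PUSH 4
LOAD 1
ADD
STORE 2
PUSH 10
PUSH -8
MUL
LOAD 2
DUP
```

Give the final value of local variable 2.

PUSH -7  : -7
STORE 1  : (empty)
PUSH 50  : 50
PUSH -41 : 50 -41
SUB      : 91
POP      : (empty)
LOAD 1   : -7
STORE 1  : (empty)
PUSH 4   : 4
LOAD 1   : 4 -7
ADD      : -3
STORE 2  : (empty)
PUSH 10  : 10
PUSH -8  : 10 -8
MUL      : -80
LOAD 2   : -80 -3
DUP      : -80 -3 -3

-3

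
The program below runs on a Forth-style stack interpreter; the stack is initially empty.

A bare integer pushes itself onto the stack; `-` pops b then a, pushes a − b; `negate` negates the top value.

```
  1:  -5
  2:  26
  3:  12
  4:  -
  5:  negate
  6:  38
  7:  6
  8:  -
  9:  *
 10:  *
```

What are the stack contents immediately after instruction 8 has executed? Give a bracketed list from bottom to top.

-5     → -5
26     → -5 26
12     → -5 26 12
-      → -5 14
negate → -5 -14
38     → -5 -14 38
6      → -5 -14 38 6
-      → -5 -14 32

[-5, -14, 32]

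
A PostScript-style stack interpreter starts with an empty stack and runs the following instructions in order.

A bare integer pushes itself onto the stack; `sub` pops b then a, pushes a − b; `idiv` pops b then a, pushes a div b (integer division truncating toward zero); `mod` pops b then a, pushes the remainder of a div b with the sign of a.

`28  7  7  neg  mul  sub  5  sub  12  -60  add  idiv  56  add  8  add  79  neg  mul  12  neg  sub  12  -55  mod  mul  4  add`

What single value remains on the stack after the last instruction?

28   -> 28
7    -> 28 7
7    -> 28 7 7
neg  -> 28 7 -7
mul  -> 28 -49
sub  -> 77
5    -> 77 5
sub  -> 72
12   -> 72 12
-60  -> 72 12 -60
add  -> 72 -48
idiv -> -1
56   -> -1 56
add  -> 55
8    -> 55 8
add  -> 63
79   -> 63 79
neg  -> 63 -79
mul  -> -4977
12   -> -4977 12
neg  -> -4977 -12
sub  -> -4965
12   -> -4965 12
-55  -> -4965 12 -55
mod  -> -4965 12
mul  -> -59580
4    -> -59580 4
add  -> -59576

-59576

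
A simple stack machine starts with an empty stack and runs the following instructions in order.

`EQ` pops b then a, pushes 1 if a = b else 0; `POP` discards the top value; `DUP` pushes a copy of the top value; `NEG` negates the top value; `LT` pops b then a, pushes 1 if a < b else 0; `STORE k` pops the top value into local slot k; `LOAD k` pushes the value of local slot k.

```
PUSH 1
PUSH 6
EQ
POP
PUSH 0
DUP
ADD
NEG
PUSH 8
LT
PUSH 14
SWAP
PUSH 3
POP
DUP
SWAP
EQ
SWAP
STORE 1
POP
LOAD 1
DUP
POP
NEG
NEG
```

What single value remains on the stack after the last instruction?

PUSH 1  → [1]
PUSH 6  → [1, 6]
EQ      → [0]
POP     → []
PUSH 0  → [0]
DUP     → [0, 0]
ADD     → [0]
NEG     → [0]
PUSH 8  → [0, 8]
LT      → [1]
PUSH 14 → [1, 14]
SWAP    → [14, 1]
PUSH 3  → [14, 1, 3]
POP     → [14, 1]
DUP     → [14, 1, 1]
SWAP    → [14, 1, 1]
EQ      → [14, 1]
SWAP    → [1, 14]
STORE 1 → [1]
POP     → []
LOAD 1  → [14]
DUP     → [14, 14]
POP     → [14]
NEG     → [-14]
NEG     → [14]

14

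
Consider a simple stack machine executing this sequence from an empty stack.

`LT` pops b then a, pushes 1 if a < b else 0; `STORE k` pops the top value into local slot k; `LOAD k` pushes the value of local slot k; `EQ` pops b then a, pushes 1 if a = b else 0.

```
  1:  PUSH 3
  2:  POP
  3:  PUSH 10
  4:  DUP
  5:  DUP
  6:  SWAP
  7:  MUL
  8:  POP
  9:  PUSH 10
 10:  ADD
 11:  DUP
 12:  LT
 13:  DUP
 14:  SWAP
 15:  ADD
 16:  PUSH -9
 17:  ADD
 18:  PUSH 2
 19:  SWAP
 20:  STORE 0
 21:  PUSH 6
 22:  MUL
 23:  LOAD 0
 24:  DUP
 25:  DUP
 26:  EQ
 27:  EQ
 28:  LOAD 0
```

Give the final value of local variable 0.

-9

PUSH 3  -> [3]
POP     -> []
PUSH 10 -> [10]
DUP     -> [10, 10]
DUP     -> [10, 10, 10]
SWAP    -> [10, 10, 10]
MUL     -> [10, 100]
POP     -> [10]
PUSH 10 -> [10, 10]
ADD     -> [20]
DUP     -> [20, 20]
LT      -> [0]
DUP     -> [0, 0]
SWAP    -> [0, 0]
ADD     -> [0]
PUSH -9 -> [0, -9]
ADD     -> [-9]
PUSH 2  -> [-9, 2]
SWAP    -> [2, -9]
STORE 0 -> [2]
PUSH 6  -> [2, 6]
MUL     -> [12]
LOAD 0  -> [12, -9]
DUP     -> [12, -9, -9]
DUP     -> [12, -9, -9, -9]
EQ      -> [12, -9, 1]
EQ      -> [12, 0]
LOAD 0  -> [12, 0, -9]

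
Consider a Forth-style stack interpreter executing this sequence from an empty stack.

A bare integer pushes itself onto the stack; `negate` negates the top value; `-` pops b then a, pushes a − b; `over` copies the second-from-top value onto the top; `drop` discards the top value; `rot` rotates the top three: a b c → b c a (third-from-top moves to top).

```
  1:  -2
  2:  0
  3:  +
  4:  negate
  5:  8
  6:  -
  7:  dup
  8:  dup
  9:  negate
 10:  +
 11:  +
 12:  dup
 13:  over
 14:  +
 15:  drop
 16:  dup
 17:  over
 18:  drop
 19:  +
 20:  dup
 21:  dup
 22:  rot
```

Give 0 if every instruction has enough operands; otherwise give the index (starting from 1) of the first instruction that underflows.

-2     -> [-2]
0      -> [-2, 0]
+      -> [-2]
negate -> [2]
8      -> [2, 8]
-      -> [-6]
dup    -> [-6, -6]
dup    -> [-6, -6, -6]
negate -> [-6, -6, 6]
+      -> [-6, 0]
+      -> [-6]
dup    -> [-6, -6]
over   -> [-6, -6, -6]
+      -> [-6, -12]
drop   -> [-6]
dup    -> [-6, -6]
over   -> [-6, -6, -6]
drop   -> [-6, -6]
+      -> [-12]
dup    -> [-12, -12]
dup    -> [-12, -12, -12]
rot    -> [-12, -12, -12]

0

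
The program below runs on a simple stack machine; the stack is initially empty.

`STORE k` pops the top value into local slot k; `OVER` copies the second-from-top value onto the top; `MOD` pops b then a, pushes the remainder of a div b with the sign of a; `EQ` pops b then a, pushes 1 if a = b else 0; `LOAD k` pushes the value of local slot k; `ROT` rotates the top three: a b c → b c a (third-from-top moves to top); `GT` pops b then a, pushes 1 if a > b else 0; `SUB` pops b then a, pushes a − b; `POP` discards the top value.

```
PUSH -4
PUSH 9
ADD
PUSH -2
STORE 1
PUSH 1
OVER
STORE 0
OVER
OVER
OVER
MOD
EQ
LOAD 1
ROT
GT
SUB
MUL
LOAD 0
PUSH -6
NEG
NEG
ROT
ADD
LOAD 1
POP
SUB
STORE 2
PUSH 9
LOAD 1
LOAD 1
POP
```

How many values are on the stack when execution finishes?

PUSH -4 → -4
PUSH 9  → -4 9
ADD     → 5
PUSH -2 → 5 -2
STORE 1 → 5
PUSH 1  → 5 1
OVER    → 5 1 5
STORE 0 → 5 1
OVER    → 5 1 5
OVER    → 5 1 5 1
OVER    → 5 1 5 1 5
MOD     → 5 1 5 1
EQ      → 5 1 0
LOAD 1  → 5 1 0 -2
ROT     → 5 0 -2 1
GT      → 5 0 0
SUB     → 5 0
MUL     → 0
LOAD 0  → 0 5
PUSH -6 → 0 5 -6
NEG     → 0 5 6
NEG     → 0 5 -6
ROT     → 5 -6 0
ADD     → 5 -6
LOAD 1  → 5 -6 -2
POP     → 5 -6
SUB     → 11
STORE 2 → (empty)
PUSH 9  → 9
LOAD 1  → 9 -2
LOAD 1  → 9 -2 -2
POP     → 9 -2

2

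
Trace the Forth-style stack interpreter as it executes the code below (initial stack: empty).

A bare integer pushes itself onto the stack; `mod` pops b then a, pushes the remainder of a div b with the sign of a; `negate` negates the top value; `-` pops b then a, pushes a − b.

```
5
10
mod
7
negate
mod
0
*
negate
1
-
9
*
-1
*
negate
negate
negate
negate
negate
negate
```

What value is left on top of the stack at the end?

9

5      → 5
10     → 5 10
mod    → 5
7      → 5 7
negate → 5 -7
mod    → 5
0      → 5 0
*      → 0
negate → 0
1      → 0 1
-      → -1
9      → -1 9
*      → -9
-1     → -9 -1
*      → 9
negate → -9
negate → 9
negate → -9
negate → 9
negate → -9
negate → 9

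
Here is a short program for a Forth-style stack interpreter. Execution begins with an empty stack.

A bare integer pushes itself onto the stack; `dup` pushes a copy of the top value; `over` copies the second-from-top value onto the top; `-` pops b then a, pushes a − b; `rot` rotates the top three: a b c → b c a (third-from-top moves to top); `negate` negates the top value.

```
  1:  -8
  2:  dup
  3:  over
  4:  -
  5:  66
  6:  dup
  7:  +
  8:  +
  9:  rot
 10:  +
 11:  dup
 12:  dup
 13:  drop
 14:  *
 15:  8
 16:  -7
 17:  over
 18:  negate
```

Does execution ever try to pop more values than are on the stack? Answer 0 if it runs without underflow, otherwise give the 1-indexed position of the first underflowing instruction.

-8   : -8
dup  : -8 -8
over : -8 -8 -8
-    : -8 0
66   : -8 0 66
dup  : -8 0 66 66
+    : -8 0 132
+    : -8 132
rot  — needs 3 operands, stack has 2 → underflow

9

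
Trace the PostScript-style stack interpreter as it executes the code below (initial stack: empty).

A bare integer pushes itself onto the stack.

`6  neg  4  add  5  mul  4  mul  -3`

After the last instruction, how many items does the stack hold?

6   -> [6]
neg -> [-6]
4   -> [-6, 4]
add -> [-2]
5   -> [-2, 5]
mul -> [-10]
4   -> [-10, 4]
mul -> [-40]
-3  -> [-40, -3]

2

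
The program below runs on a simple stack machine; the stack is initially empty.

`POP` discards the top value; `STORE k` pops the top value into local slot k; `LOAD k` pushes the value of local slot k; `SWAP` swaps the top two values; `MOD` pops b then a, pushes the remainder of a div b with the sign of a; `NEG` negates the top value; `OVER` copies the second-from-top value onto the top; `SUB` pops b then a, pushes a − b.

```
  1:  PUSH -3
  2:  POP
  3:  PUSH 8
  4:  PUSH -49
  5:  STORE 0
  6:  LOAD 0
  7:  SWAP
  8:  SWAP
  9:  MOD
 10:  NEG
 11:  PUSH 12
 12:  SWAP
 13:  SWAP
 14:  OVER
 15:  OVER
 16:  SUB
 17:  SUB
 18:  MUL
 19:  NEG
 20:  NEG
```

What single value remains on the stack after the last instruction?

PUSH -3  : [-3]
POP      : []
PUSH 8   : [8]
PUSH -49 : [8, -49]
STORE 0  : [8]
LOAD 0   : [8, -49]
SWAP     : [-49, 8]
SWAP     : [8, -49]
MOD      : [8]
NEG      : [-8]
PUSH 12  : [-8, 12]
SWAP     : [12, -8]
SWAP     : [-8, 12]
OVER     : [-8, 12, -8]
OVER     : [-8, 12, -8, 12]
SUB      : [-8, 12, -20]
SUB      : [-8, 32]
MUL      : [-256]
NEG      : [256]
NEG      : [-256]

-256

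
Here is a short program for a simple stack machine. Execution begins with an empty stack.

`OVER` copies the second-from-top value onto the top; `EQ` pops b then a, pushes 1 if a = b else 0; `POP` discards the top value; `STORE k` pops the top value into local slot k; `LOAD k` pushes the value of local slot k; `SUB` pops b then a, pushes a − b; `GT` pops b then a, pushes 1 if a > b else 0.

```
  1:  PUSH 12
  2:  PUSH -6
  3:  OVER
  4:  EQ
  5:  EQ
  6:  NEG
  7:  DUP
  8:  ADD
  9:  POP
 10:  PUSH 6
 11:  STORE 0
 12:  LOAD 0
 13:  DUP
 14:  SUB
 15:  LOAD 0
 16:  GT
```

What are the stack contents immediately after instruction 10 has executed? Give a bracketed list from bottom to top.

PUSH 12 -> [12]
PUSH -6 -> [12, -6]
OVER    -> [12, -6, 12]
EQ      -> [12, 0]
EQ      -> [0]
NEG     -> [0]
DUP     -> [0, 0]
ADD     -> [0]
POP     -> []
PUSH 6  -> [6]

[6]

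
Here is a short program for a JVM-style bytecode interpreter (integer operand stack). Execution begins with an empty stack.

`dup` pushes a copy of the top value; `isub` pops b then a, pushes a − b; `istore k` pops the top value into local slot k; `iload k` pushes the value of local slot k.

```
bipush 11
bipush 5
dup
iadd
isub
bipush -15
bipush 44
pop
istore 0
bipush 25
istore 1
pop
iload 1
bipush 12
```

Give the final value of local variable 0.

bipush 11   [11]
bipush 5    [11, 5]
dup         [11, 5, 5]
iadd        [11, 10]
isub        [1]
bipush -15  [1, -15]
bipush 44   [1, -15, 44]
pop         [1, -15]
istore 0    [1]
bipush 25   [1, 25]
istore 1    [1]
pop         []
iload 1     [25]
bipush 12   [25, 12]

-15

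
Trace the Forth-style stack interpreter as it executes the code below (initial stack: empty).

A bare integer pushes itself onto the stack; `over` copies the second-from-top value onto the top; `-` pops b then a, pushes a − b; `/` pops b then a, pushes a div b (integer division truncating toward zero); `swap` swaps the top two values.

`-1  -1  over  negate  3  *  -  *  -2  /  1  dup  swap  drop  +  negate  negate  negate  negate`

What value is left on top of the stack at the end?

-1      -1
-1      -1 -1
over    -1 -1 -1
negate  -1 -1 1
3       -1 -1 1 3
*       -1 -1 3
-       -1 -4
*       4
-2      4 -2
/       -2
1       -2 1
dup     -2 1 1
swap    -2 1 1
drop    -2 1
+       -1
negate  1
negate  -1
negate  1
negate  -1

-1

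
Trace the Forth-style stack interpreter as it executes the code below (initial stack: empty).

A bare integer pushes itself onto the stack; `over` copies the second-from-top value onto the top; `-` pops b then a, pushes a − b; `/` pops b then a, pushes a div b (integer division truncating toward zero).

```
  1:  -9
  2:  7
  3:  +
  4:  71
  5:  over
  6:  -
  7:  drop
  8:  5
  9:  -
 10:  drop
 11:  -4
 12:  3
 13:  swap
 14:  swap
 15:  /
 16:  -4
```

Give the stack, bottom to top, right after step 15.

[-1]

-9   : -9
7    : -9 7
+    : -2
71   : -2 71
over : -2 71 -2
-    : -2 73
drop : -2
5    : -2 5
-    : -7
drop : (empty)
-4   : -4
3    : -4 3
swap : 3 -4
swap : -4 3
/    : -1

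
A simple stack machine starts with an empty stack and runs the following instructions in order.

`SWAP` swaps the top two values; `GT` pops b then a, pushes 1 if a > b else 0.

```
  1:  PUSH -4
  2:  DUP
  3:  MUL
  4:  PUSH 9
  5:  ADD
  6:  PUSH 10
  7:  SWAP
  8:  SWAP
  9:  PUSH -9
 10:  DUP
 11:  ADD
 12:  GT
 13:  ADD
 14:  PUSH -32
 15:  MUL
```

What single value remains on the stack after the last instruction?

PUSH -4  → -4
DUP      → -4 -4
MUL      → 16
PUSH 9   → 16 9
ADD      → 25
PUSH 10  → 25 10
SWAP     → 10 25
SWAP     → 25 10
PUSH -9  → 25 10 -9
DUP      → 25 10 -9 -9
ADD      → 25 10 -18
GT       → 25 1
ADD      → 26
PUSH -32 → 26 -32
MUL      → -832

-832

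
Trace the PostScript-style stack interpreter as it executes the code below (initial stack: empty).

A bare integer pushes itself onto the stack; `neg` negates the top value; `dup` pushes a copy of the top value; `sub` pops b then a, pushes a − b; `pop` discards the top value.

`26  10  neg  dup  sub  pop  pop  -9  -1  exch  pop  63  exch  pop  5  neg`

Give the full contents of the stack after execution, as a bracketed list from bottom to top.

26   -> [26]
10   -> [26, 10]
neg  -> [26, -10]
dup  -> [26, -10, -10]
sub  -> [26, 0]
pop  -> [26]
pop  -> []
-9   -> [-9]
-1   -> [-9, -1]
exch -> [-1, -9]
pop  -> [-1]
63   -> [-1, 63]
exch -> [63, -1]
pop  -> [63]
5    -> [63, 5]
neg  -> [63, -5]

[63, -5]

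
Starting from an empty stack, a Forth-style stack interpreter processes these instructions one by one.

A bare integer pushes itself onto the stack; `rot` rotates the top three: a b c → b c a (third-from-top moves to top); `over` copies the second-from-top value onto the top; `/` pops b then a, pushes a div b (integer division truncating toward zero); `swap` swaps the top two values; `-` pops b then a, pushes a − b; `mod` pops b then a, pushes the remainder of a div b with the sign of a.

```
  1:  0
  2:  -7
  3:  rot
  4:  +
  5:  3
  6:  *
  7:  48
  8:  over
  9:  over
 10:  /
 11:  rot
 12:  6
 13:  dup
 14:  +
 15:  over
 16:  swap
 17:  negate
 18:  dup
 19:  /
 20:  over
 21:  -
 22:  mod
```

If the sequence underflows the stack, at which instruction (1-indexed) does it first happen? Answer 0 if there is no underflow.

0  : 0
-7 : 0 -7
rot  — needs 3 operands, stack has 2 → underflow

3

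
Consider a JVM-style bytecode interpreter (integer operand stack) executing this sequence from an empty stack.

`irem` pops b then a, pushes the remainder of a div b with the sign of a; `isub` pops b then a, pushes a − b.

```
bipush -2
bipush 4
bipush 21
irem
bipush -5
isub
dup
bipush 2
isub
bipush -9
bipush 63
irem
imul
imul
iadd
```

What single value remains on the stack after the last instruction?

-569

bipush -2  -2
bipush 4   -2 4
bipush 21  -2 4 21
irem       -2 4
bipush -5  -2 4 -5
isub       -2 9
dup        -2 9 9
bipush 2   -2 9 9 2
isub       -2 9 7
bipush -9  -2 9 7 -9
bipush 63  -2 9 7 -9 63
irem       -2 9 7 -9
imul       -2 9 -63
imul       -2 -567
iadd       -569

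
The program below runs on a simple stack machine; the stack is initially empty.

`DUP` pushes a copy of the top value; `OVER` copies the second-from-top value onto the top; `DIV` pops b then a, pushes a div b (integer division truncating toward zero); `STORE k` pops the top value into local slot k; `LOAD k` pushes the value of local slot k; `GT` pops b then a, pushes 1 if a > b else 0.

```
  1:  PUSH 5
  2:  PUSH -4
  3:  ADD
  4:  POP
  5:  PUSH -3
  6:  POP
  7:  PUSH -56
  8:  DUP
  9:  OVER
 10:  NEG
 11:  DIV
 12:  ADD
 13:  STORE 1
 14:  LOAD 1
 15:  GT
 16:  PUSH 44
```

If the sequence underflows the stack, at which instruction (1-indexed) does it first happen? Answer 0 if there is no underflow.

PUSH 5    [5]
PUSH -4   [5, -4]
ADD       [1]
POP       []
PUSH -3   [-3]
POP       []
PUSH -56  [-56]
DUP       [-56, -56]
OVER      [-56, -56, -56]
NEG       [-56, -56, 56]
DIV       [-56, -1]
ADD       [-57]
STORE 1   []
LOAD 1    [-57]
GT  — needs 2 operands, stack has 1 → underflow

15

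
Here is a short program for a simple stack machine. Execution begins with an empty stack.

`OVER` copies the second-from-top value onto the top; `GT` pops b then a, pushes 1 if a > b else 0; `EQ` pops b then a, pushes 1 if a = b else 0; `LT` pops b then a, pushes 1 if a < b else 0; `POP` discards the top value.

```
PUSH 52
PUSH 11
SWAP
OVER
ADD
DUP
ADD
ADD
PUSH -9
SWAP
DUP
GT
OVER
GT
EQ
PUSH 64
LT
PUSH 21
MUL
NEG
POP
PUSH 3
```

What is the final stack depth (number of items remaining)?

1

PUSH 52  52
PUSH 11  52 11
SWAP     11 52
OVER     11 52 11
ADD      11 63
DUP      11 63 63
ADD      11 126
ADD      137
PUSH -9  137 -9
SWAP     -9 137
DUP      -9 137 137
GT       -9 0
OVER     -9 0 -9
GT       -9 1
EQ       0
PUSH 64  0 64
LT       1
PUSH 21  1 21
MUL      21
NEG      -21
POP      (empty)
PUSH 3   3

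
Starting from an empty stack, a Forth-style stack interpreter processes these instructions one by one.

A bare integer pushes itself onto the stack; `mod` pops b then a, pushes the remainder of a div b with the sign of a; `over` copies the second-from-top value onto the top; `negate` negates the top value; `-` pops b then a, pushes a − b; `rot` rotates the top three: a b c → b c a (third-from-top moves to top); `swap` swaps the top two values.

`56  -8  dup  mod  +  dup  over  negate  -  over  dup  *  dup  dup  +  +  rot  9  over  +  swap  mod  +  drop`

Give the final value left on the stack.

56     -> [56]
-8     -> [56, -8]
dup    -> [56, -8, -8]
mod    -> [56, 0]
+      -> [56]
dup    -> [56, 56]
over   -> [56, 56, 56]
negate -> [56, 56, -56]
-      -> [56, 112]
over   -> [56, 112, 56]
dup    -> [56, 112, 56, 56]
*      -> [56, 112, 3136]
dup    -> [56, 112, 3136, 3136]
dup    -> [56, 112, 3136, 3136, 3136]
+      -> [56, 112, 3136, 6272]
+      -> [56, 112, 9408]
rot    -> [112, 9408, 56]
9      -> [112, 9408, 56, 9]
over   -> [112, 9408, 56, 9, 56]
+      -> [112, 9408, 56, 65]
swap   -> [112, 9408, 65, 56]
mod    -> [112, 9408, 9]
+      -> [112, 9417]
drop   -> [112]

112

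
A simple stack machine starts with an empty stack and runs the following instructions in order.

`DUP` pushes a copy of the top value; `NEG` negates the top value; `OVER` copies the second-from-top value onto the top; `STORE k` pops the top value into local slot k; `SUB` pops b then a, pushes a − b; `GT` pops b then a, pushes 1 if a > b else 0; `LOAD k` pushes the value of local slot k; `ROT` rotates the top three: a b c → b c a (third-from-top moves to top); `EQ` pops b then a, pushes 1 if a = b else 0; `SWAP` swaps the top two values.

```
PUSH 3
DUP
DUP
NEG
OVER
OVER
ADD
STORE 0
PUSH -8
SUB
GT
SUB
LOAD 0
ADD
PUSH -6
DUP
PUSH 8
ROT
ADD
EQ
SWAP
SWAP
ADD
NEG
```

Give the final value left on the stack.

PUSH 3  -> 3
DUP     -> 3 3
DUP     -> 3 3 3
NEG     -> 3 3 -3
OVER    -> 3 3 -3 3
OVER    -> 3 3 -3 3 -3
ADD     -> 3 3 -3 0
STORE 0 -> 3 3 -3
PUSH -8 -> 3 3 -3 -8
SUB     -> 3 3 5
GT      -> 3 0
SUB     -> 3
LOAD 0  -> 3 0
ADD     -> 3
PUSH -6 -> 3 -6
DUP     -> 3 -6 -6
PUSH 8  -> 3 -6 -6 8
ROT     -> 3 -6 8 -6
ADD     -> 3 -6 2
EQ      -> 3 0
SWAP    -> 0 3
SWAP    -> 3 0
ADD     -> 3
NEG     -> -3

-3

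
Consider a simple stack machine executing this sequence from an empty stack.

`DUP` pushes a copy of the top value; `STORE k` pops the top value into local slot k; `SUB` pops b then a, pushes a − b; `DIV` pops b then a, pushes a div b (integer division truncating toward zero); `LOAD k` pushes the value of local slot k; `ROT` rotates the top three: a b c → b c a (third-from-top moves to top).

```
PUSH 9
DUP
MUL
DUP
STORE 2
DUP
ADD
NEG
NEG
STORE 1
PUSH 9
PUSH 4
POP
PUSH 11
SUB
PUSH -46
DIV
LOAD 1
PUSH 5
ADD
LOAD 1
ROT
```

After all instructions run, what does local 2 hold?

PUSH 9   → [9]
DUP      → [9, 9]
MUL      → [81]
DUP      → [81, 81]
STORE 2  → [81]
DUP      → [81, 81]
ADD      → [162]
NEG      → [-162]
NEG      → [162]
STORE 1  → []
PUSH 9   → [9]
PUSH 4   → [9, 4]
POP      → [9]
PUSH 11  → [9, 11]
SUB      → [-2]
PUSH -46 → [-2, -46]
DIV      → [0]
LOAD 1   → [0, 162]
PUSH 5   → [0, 162, 5]
ADD      → [0, 167]
LOAD 1   → [0, 167, 162]
ROT      → [167, 162, 0]

81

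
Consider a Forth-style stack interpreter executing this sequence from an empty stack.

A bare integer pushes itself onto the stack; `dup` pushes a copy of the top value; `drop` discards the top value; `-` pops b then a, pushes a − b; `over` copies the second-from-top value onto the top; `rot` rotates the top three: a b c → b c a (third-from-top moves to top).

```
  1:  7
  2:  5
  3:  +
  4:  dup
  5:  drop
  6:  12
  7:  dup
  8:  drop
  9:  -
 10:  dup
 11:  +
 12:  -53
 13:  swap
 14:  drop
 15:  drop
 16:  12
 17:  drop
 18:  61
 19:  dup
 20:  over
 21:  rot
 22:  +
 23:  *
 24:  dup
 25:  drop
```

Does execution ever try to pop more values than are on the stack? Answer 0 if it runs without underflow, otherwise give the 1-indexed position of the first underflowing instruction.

0

7    -> [7]
5    -> [7, 5]
+    -> [12]
dup  -> [12, 12]
drop -> [12]
12   -> [12, 12]
dup  -> [12, 12, 12]
drop -> [12, 12]
-    -> [0]
dup  -> [0, 0]
+    -> [0]
-53  -> [0, -53]
swap -> [-53, 0]
drop -> [-53]
drop -> []
12   -> [12]
drop -> []
61   -> [61]
dup  -> [61, 61]
over -> [61, 61, 61]
rot  -> [61, 61, 61]
+    -> [61, 122]
*    -> [7442]
dup  -> [7442, 7442]
drop -> [7442]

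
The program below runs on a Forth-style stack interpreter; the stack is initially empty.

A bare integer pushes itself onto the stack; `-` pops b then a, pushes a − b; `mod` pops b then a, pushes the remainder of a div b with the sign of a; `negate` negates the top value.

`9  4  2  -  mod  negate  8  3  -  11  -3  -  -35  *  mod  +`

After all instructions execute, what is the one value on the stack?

9       [9]
4       [9, 4]
2       [9, 4, 2]
-       [9, 2]
mod     [1]
negate  [-1]
8       [-1, 8]
3       [-1, 8, 3]
-       [-1, 5]
11      [-1, 5, 11]
-3      [-1, 5, 11, -3]
-       [-1, 5, 14]
-35     [-1, 5, 14, -35]
*       [-1, 5, -490]
mod     [-1, 5]
+       [4]

4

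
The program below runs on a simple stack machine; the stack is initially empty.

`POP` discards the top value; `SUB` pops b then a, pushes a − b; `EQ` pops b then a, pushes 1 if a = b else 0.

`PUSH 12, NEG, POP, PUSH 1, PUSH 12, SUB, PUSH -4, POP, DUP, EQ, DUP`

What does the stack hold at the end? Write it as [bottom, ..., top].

PUSH 12  [12]
NEG      [-12]
POP      []
PUSH 1   [1]
PUSH 12  [1, 12]
SUB      [-11]
PUSH -4  [-11, -4]
POP      [-11]
DUP      [-11, -11]
EQ       [1]
DUP      [1, 1]

[1, 1]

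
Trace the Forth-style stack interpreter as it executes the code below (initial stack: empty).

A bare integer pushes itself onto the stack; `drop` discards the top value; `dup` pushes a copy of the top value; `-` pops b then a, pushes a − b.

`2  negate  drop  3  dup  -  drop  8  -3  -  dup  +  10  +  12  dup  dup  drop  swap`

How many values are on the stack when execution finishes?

3

2      → 2
negate → -2
drop   → (empty)
3      → 3
dup    → 3 3
-      → 0
drop   → (empty)
8      → 8
-3     → 8 -3
-      → 11
dup    → 11 11
+      → 22
10     → 22 10
+      → 32
12     → 32 12
dup    → 32 12 12
dup    → 32 12 12 12
drop   → 32 12 12
swap   → 32 12 12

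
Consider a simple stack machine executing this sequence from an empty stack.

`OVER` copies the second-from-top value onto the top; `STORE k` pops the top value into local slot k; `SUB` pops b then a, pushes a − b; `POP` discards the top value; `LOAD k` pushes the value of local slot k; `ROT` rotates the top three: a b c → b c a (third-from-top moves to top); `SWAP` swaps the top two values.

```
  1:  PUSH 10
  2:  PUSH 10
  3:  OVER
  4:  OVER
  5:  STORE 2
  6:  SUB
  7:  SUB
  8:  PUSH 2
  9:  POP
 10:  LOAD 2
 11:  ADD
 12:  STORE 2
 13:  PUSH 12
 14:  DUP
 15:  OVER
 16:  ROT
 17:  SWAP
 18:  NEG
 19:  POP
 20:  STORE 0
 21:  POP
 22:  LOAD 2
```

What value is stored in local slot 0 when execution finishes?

12

PUSH 10 -> 10
PUSH 10 -> 10 10
OVER    -> 10 10 10
OVER    -> 10 10 10 10
STORE 2 -> 10 10 10
SUB     -> 10 0
SUB     -> 10
PUSH 2  -> 10 2
POP     -> 10
LOAD 2  -> 10 10
ADD     -> 20
STORE 2 -> (empty)
PUSH 12 -> 12
DUP     -> 12 12
OVER    -> 12 12 12
ROT     -> 12 12 12
SWAP    -> 12 12 12
NEG     -> 12 12 -12
POP     -> 12 12
STORE 0 -> 12
POP     -> (empty)
LOAD 2  -> 20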